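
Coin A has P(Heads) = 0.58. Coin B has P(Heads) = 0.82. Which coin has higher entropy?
A

For binary distributions, entropy is maximized at p=0.5 and decreases as p moves toward 0 or 1.

H(A) = H(0.58) = 0.9815 bits
H(B) = H(0.82) = 0.6801 bits

Distribution A (p=0.58) is closer to uniform (p=0.5), so it has higher entropy.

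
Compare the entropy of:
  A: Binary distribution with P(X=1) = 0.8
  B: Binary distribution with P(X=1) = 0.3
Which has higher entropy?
B

For binary distributions, entropy is maximized at p=0.5 and decreases as p moves toward 0 or 1.

H(A) = H(0.8) = 0.7219 bits
H(B) = H(0.3) = 0.8813 bits

Distribution B (p=0.3) is closer to uniform (p=0.5), so it has higher entropy.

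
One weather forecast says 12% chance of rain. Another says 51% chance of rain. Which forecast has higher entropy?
51% forecast

Treat each forecast as a Bernoulli distribution. Binary entropy is maximized at p=0.5 and falls off symmetrically toward 0 or 1. The 51% forecast is closer to 50%, so it is more uncertain. H(12%) ≈ 0.529 bits, H(51%) ≈ 1.000 bits.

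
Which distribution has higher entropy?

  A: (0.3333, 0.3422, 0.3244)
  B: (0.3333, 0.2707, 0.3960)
A

Both distributions are close to uniform, making this a harder comparison.

H(A) = 1.5846 bits
H(B) = 1.5679 bits

The distribution closer to uniform has higher entropy.
Answer: A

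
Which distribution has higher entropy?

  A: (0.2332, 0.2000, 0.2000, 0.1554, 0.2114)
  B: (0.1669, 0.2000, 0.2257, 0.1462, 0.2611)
A

Both distributions are close to uniform, making this a harder comparison.

H(A) = 2.3099 bits
H(B) = 2.2917 bits

The distribution closer to uniform has higher entropy.
Answer: A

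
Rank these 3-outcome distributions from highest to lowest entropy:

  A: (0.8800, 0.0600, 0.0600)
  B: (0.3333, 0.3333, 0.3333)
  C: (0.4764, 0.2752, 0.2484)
B > C > A

Key insight: Entropy is maximized by uniform distributions and minimized by concentrated distributions.

- Uniform distributions have maximum entropy log₂(3) = 1.5850 bits
- The more "peaked" or concentrated a distribution, the lower its entropy

Entropies:
  H(A) = 0.6494 bits
  H(B) = 1.5850 bits
  H(C) = 1.5210 bits

Ranking: B > C > A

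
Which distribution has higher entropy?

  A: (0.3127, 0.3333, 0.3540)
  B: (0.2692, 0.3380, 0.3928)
A

Both distributions are close to uniform, making this a harder comparison.

H(A) = 1.5831 bits
H(B) = 1.5682 bits

The distribution closer to uniform has higher entropy.
Answer: A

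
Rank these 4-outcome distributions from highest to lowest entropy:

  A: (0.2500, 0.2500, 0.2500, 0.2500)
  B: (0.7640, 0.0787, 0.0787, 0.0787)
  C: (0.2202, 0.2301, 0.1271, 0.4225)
A > C > B

Key insight: Entropy is maximized by uniform distributions and minimized by concentrated distributions.

- Uniform distributions have maximum entropy log₂(4) = 2.0000 bits
- The more "peaked" or concentrated a distribution, the lower its entropy

Entropies:
  H(A) = 2.0000 bits
  H(B) = 1.1624 bits
  H(C) = 1.8719 bits

Ranking: A > C > B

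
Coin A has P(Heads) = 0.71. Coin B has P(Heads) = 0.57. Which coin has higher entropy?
B

For binary distributions, entropy is maximized at p=0.5 and decreases as p moves toward 0 or 1.

H(A) = H(0.71) = 0.8687 bits
H(B) = H(0.57) = 0.9858 bits

Distribution B (p=0.57) is closer to uniform (p=0.5), so it has higher entropy.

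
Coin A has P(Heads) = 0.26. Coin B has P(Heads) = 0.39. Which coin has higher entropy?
B

For binary distributions, entropy is maximized at p=0.5 and decreases as p moves toward 0 or 1.

H(A) = H(0.26) = 0.8267 bits
H(B) = H(0.39) = 0.9648 bits

Distribution B (p=0.39) is closer to uniform (p=0.5), so it has higher entropy.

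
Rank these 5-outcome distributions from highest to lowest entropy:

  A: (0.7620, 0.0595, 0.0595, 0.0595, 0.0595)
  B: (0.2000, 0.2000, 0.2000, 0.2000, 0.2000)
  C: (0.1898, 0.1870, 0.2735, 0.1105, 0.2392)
B > C > A

Key insight: Entropy is maximized by uniform distributions and minimized by concentrated distributions.

- Uniform distributions have maximum entropy log₂(5) = 2.3219 bits
- The more "peaked" or concentrated a distribution, the lower its entropy

Entropies:
  H(A) = 1.2677 bits
  H(B) = 2.3219 bits
  H(C) = 2.2637 bits

Ranking: B > C > A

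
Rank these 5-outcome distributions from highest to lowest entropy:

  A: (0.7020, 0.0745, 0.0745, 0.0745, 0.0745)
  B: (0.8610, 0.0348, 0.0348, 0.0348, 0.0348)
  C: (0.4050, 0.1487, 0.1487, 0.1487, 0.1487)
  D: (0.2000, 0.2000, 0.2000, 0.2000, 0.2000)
D > C > A > B

Key insight: Entropy is maximized by uniform distributions and minimized by concentrated distributions.

Entropies:
  H(A) = 1.4748 bits
  H(B) = 0.8596 bits
  H(C) = 2.1638 bits
  H(D) = 2.3219 bits

Ranking: D > C > A > B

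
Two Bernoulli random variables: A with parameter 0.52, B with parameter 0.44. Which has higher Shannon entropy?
A

For binary distributions, entropy is maximized at p=0.5 and decreases as p moves toward 0 or 1.

H(A) = H(0.52) = 0.9988 bits
H(B) = H(0.44) = 0.9896 bits

Distribution A (p=0.52) is closer to uniform (p=0.5), so it has higher entropy.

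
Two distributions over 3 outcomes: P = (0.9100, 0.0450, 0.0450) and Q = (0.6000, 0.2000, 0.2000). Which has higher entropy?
Q

P is highly concentrated on one outcome (91%), making it nearly deterministic. Q spreads its mass more evenly (max 60%). The more spread-out distribution has higher entropy: H(P) ≈ 0.526 bits, H(Q) ≈ 1.371 bits.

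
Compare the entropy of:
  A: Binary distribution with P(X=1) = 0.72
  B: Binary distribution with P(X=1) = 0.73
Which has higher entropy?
A

For binary distributions, entropy is maximized at p=0.5 and decreases as p moves toward 0 or 1.

H(A) = H(0.72) = 0.8555 bits
H(B) = H(0.73) = 0.8415 bits

Distribution A (p=0.72) is closer to uniform (p=0.5), so it has higher entropy.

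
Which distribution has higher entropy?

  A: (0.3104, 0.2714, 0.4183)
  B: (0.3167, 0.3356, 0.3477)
B

Both distributions are close to uniform, making this a harder comparison.

H(A) = 1.5605 bits
H(B) = 1.5839 bits

The distribution closer to uniform has higher entropy.
Answer: B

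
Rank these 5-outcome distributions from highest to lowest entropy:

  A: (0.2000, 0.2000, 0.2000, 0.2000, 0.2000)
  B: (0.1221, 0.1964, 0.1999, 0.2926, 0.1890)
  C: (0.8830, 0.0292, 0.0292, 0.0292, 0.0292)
A > B > C

Key insight: Entropy is maximized by uniform distributions and minimized by concentrated distributions.

- Uniform distributions have maximum entropy log₂(5) = 2.3219 bits
- The more "peaked" or concentrated a distribution, the lower its entropy

Entropies:
  H(A) = 2.3219 bits
  H(B) = 2.2690 bits
  H(C) = 0.7547 bits

Ranking: A > B > C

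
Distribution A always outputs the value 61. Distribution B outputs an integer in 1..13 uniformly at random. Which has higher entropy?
B

A is deterministic, so H(A) = 0. B is uniform over 13 outcomes, so H(B) = log₂(13) = 3.700 bits. Any distribution with genuine randomness has higher entropy than a deterministic one.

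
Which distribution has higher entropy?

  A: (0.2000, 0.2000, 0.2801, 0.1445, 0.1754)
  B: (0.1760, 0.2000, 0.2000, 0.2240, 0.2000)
B

Both distributions are close to uniform, making this a harder comparison.

H(A) = 2.2868 bits
H(B) = 2.3178 bits

The distribution closer to uniform has higher entropy.
Answer: B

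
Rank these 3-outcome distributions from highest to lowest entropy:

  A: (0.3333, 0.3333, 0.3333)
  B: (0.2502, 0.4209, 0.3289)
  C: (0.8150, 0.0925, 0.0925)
A > B > C

Key insight: Entropy is maximized by uniform distributions and minimized by concentrated distributions.

- Uniform distributions have maximum entropy log₂(3) = 1.5850 bits
- The more "peaked" or concentrated a distribution, the lower its entropy

Entropies:
  H(A) = 1.5850 bits
  H(B) = 1.5533 bits
  H(C) = 0.8759 bits

Ranking: A > B > C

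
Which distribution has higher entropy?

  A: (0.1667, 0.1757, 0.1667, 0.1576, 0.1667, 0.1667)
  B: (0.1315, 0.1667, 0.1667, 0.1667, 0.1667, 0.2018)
A

Both distributions are close to uniform, making this a harder comparison.

H(A) = 2.5843 bits
H(B) = 2.5742 bits

The distribution closer to uniform has higher entropy.
Answer: A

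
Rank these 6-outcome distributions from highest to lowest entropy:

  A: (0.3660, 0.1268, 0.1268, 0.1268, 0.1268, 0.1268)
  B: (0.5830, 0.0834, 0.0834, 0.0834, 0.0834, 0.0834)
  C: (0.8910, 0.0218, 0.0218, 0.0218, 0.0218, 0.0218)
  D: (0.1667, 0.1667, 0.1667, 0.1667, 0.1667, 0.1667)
D > A > B > C

Key insight: Entropy is maximized by uniform distributions and minimized by concentrated distributions.

Entropies:
  H(A) = 2.4197 bits
  H(B) = 1.9483 bits
  H(C) = 0.7500 bits
  H(D) = 2.5850 bits

Ranking: D > A > B > C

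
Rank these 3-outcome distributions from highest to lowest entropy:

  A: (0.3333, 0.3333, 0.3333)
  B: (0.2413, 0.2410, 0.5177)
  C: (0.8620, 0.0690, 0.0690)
A > B > C

Key insight: Entropy is maximized by uniform distributions and minimized by concentrated distributions.

- Uniform distributions have maximum entropy log₂(3) = 1.5850 bits
- The more "peaked" or concentrated a distribution, the lower its entropy

Entropies:
  H(A) = 1.5850 bits
  H(B) = 1.4814 bits
  H(C) = 0.7170 bits

Ranking: A > B > C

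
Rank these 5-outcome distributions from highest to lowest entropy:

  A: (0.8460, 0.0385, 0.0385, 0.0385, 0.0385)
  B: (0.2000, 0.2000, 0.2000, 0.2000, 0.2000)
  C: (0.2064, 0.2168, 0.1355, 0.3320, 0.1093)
B > C > A

Key insight: Entropy is maximized by uniform distributions and minimized by concentrated distributions.

- Uniform distributions have maximum entropy log₂(5) = 2.3219 bits
- The more "peaked" or concentrated a distribution, the lower its entropy

Entropies:
  H(A) = 0.9278 bits
  H(B) = 2.3219 bits
  H(C) = 2.2160 bits

Ranking: B > C > A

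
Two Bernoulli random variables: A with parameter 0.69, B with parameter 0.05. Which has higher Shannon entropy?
A

For binary distributions, entropy is maximized at p=0.5 and decreases as p moves toward 0 or 1.

H(A) = H(0.69) = 0.8932 bits
H(B) = H(0.05) = 0.2864 bits

Distribution A (p=0.69) is closer to uniform (p=0.5), so it has higher entropy.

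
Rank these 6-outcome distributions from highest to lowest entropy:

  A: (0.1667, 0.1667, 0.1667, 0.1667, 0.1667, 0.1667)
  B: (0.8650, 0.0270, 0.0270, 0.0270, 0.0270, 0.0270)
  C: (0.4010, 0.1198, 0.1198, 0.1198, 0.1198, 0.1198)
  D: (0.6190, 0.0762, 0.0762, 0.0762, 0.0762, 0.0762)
A > C > D > B

Key insight: Entropy is maximized by uniform distributions and minimized by concentrated distributions.

Entropies:
  H(A) = 2.5850 bits
  H(B) = 0.8845 bits
  H(C) = 2.3624 bits
  H(D) = 1.8434 bits

Ranking: A > C > D > B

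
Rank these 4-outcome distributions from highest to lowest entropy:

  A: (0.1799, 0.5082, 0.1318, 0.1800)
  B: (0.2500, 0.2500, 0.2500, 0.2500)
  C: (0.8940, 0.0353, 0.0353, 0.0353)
B > A > C

Key insight: Entropy is maximized by uniform distributions and minimized by concentrated distributions.

- Uniform distributions have maximum entropy log₂(4) = 2.0000 bits
- The more "peaked" or concentrated a distribution, the lower its entropy

Entropies:
  H(A) = 1.7722 bits
  H(B) = 2.0000 bits
  H(C) = 0.6557 bits

Ranking: B > A > C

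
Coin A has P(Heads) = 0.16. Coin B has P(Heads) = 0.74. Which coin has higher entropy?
B

For binary distributions, entropy is maximized at p=0.5 and decreases as p moves toward 0 or 1.

H(A) = H(0.16) = 0.6343 bits
H(B) = H(0.74) = 0.8267 bits

Distribution B (p=0.74) is closer to uniform (p=0.5), so it has higher entropy.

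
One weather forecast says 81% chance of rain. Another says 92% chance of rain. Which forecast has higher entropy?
81% forecast

Treat each forecast as a Bernoulli distribution. Binary entropy is maximized at p=0.5 and falls off symmetrically toward 0 or 1. The 81% forecast is closer to 50%, so it is more uncertain. H(81%) ≈ 0.701 bits, H(92%) ≈ 0.402 bits.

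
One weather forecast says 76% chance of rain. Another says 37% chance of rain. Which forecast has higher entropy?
37% forecast

Treat each forecast as a Bernoulli distribution. Binary entropy is maximized at p=0.5 and falls off symmetrically toward 0 or 1. The 37% forecast is closer to 50%, so it is more uncertain. H(76%) ≈ 0.795 bits, H(37%) ≈ 0.951 bits.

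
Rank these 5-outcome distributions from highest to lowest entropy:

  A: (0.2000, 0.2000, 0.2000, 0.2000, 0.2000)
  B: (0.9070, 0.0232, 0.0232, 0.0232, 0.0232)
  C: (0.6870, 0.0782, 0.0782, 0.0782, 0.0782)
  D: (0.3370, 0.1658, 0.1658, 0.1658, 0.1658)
A > D > C > B

Key insight: Entropy is maximized by uniform distributions and minimized by concentrated distributions.

Entropies:
  H(A) = 2.3219 bits
  H(B) = 0.6324 bits
  H(C) = 1.5226 bits
  H(D) = 2.2479 bits

Ranking: A > D > C > B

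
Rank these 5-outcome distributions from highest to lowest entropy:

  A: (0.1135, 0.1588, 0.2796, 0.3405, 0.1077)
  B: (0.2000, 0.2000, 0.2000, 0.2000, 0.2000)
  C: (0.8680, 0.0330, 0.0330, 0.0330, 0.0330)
B > A > C

Key insight: Entropy is maximized by uniform distributions and minimized by concentrated distributions.

- Uniform distributions have maximum entropy log₂(5) = 2.3219 bits
- The more "peaked" or concentrated a distribution, the lower its entropy

Entropies:
  H(A) = 2.1673 bits
  H(B) = 2.3219 bits
  H(C) = 0.8269 bits

Ranking: B > A > C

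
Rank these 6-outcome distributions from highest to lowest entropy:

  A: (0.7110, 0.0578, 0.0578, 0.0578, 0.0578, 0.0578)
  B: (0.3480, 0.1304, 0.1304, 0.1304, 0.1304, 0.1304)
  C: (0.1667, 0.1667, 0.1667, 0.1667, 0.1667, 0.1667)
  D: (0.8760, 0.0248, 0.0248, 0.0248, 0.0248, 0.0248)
C > B > A > D

Key insight: Entropy is maximized by uniform distributions and minimized by concentrated distributions.

Entropies:
  H(A) = 1.5385 bits
  H(B) = 2.4462 bits
  H(C) = 2.5850 bits
  H(D) = 0.8287 bits

Ranking: C > B > A > D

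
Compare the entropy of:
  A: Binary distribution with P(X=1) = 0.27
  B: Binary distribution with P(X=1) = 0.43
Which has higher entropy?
B

For binary distributions, entropy is maximized at p=0.5 and decreases as p moves toward 0 or 1.

H(A) = H(0.27) = 0.8415 bits
H(B) = H(0.43) = 0.9858 bits

Distribution B (p=0.43) is closer to uniform (p=0.5), so it has higher entropy.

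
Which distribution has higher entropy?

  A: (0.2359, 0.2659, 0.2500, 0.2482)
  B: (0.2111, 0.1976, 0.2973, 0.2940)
A

Both distributions are close to uniform, making this a harder comparison.

H(A) = 1.9987 bits
H(B) = 1.9755 bits

The distribution closer to uniform has higher entropy.
Answer: A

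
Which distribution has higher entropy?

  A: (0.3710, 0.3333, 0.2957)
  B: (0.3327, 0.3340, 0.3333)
B

Both distributions are close to uniform, making this a harder comparison.

H(A) = 1.5788 bits
H(B) = 1.5850 bits

The distribution closer to uniform has higher entropy.
Answer: B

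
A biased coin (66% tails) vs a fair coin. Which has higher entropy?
Fair coin

The fair coin is uniform (p=0.5), maximizing binary entropy at 1 bit. The biased coin has H(0.66) ≈ 0.925 bits — its outcome is more predictable, so its entropy is lower.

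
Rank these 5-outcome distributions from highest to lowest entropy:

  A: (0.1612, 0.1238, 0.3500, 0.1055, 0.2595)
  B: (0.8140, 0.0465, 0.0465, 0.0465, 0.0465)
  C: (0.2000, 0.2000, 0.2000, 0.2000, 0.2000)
C > A > B

Key insight: Entropy is maximized by uniform distributions and minimized by concentrated distributions.

- Uniform distributions have maximum entropy log₂(5) = 2.3219 bits
- The more "peaked" or concentrated a distribution, the lower its entropy

Entropies:
  H(A) = 2.1750 bits
  H(B) = 1.0650 bits
  H(C) = 2.3219 bits

Ranking: C > A > B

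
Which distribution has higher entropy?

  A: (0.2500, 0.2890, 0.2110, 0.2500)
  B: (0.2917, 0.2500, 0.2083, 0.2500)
A

Both distributions are close to uniform, making this a harder comparison.

H(A) = 1.9912 bits
H(B) = 1.9899 bits

The distribution closer to uniform has higher entropy.
Answer: A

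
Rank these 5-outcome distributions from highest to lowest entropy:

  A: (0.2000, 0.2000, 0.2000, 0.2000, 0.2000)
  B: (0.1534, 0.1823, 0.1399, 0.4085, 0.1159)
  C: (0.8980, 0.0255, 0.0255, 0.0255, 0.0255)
A > B > C

Key insight: Entropy is maximized by uniform distributions and minimized by concentrated distributions.

- Uniform distributions have maximum entropy log₂(5) = 2.3219 bits
- The more "peaked" or concentrated a distribution, the lower its entropy

Entropies:
  H(A) = 2.3219 bits
  H(B) = 2.1475 bits
  H(C) = 0.6793 bits

Ranking: A > B > C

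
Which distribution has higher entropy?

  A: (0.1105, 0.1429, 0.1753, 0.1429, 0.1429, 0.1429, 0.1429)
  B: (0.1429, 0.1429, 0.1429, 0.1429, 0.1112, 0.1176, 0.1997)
A

Both distributions are close to uniform, making this a harder comparison.

H(A) = 2.7967 bits
H(B) = 2.7839 bits

The distribution closer to uniform has higher entropy.
Answer: A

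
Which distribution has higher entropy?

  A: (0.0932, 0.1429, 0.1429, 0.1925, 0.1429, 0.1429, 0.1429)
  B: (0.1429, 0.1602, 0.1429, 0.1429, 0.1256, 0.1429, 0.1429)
B

Both distributions are close to uniform, making this a harder comparison.

H(A) = 2.7820 bits
H(B) = 2.8043 bits

The distribution closer to uniform has higher entropy.
Answer: B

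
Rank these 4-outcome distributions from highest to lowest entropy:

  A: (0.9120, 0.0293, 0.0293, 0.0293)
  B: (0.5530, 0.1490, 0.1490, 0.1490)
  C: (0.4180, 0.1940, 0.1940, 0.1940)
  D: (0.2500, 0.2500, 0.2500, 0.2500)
D > C > B > A

Key insight: Entropy is maximized by uniform distributions and minimized by concentrated distributions.

Entropies:
  H(A) = 0.5692 bits
  H(B) = 1.7004 bits
  H(C) = 1.9030 bits
  H(D) = 2.0000 bits

Ranking: D > C > B > A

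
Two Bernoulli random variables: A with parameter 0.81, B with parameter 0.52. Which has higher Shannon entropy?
B

For binary distributions, entropy is maximized at p=0.5 and decreases as p moves toward 0 or 1.

H(A) = H(0.81) = 0.7015 bits
H(B) = H(0.52) = 0.9988 bits

Distribution B (p=0.52) is closer to uniform (p=0.5), so it has higher entropy.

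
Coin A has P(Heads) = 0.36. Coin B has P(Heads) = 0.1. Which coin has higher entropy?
A

For binary distributions, entropy is maximized at p=0.5 and decreases as p moves toward 0 or 1.

H(A) = H(0.36) = 0.9427 bits
H(B) = H(0.1) = 0.4690 bits

Distribution A (p=0.36) is closer to uniform (p=0.5), so it has higher entropy.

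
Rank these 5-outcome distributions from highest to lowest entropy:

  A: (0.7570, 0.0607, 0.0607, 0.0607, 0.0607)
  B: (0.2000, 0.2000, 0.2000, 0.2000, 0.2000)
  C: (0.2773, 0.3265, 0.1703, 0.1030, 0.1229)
B > C > A

Key insight: Entropy is maximized by uniform distributions and minimized by concentrated distributions.

- Uniform distributions have maximum entropy log₂(5) = 2.3219 bits
- The more "peaked" or concentrated a distribution, the lower its entropy

Entropies:
  H(A) = 1.2860 bits
  H(B) = 2.3219 bits
  H(C) = 2.1848 bits

Ranking: B > C > A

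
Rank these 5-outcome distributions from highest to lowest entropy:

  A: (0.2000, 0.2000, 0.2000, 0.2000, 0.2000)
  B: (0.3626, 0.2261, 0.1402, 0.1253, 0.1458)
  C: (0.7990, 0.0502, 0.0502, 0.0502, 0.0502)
A > B > C

Key insight: Entropy is maximized by uniform distributions and minimized by concentrated distributions.

- Uniform distributions have maximum entropy log₂(5) = 2.3219 bits
- The more "peaked" or concentrated a distribution, the lower its entropy

Entropies:
  H(A) = 2.3219 bits
  H(B) = 2.1936 bits
  H(C) = 1.1259 bits

Ranking: A > B > C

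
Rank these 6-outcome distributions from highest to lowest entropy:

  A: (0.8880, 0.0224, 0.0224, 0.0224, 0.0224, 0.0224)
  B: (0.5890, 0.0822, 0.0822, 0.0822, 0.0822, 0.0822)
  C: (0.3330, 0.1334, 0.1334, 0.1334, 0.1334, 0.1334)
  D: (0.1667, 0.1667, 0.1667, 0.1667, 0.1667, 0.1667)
D > C > B > A

Key insight: Entropy is maximized by uniform distributions and minimized by concentrated distributions.

Entropies:
  H(A) = 0.7660 bits
  H(B) = 1.9313 bits
  H(C) = 2.4667 bits
  H(D) = 2.5850 bits

Ranking: D > C > B > A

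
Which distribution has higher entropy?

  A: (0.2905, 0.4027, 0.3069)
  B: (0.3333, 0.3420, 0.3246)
B

Both distributions are close to uniform, making this a harder comparison.

H(A) = 1.5695 bits
H(B) = 1.5846 bits

The distribution closer to uniform has higher entropy.
Answer: B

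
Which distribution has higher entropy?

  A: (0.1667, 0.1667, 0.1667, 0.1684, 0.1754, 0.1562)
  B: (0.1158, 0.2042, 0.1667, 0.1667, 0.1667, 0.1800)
A

Both distributions are close to uniform, making this a harder comparison.

H(A) = 2.5841 bits
H(B) = 2.5660 bits

The distribution closer to uniform has higher entropy.
Answer: A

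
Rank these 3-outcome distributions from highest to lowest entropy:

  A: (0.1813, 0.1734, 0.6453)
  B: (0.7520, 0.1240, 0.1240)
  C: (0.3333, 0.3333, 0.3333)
C > A > B

Key insight: Entropy is maximized by uniform distributions and minimized by concentrated distributions.

- Uniform distributions have maximum entropy log₂(3) = 1.5850 bits
- The more "peaked" or concentrated a distribution, the lower its entropy

Entropies:
  H(A) = 1.2928 bits
  H(B) = 1.0561 bits
  H(C) = 1.5850 bits

Ranking: C > A > B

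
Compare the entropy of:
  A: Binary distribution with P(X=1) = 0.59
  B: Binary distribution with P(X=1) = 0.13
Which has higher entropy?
A

For binary distributions, entropy is maximized at p=0.5 and decreases as p moves toward 0 or 1.

H(A) = H(0.59) = 0.9765 bits
H(B) = H(0.13) = 0.5574 bits

Distribution A (p=0.59) is closer to uniform (p=0.5), so it has higher entropy.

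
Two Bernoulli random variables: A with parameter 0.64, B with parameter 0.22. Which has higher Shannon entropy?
A

For binary distributions, entropy is maximized at p=0.5 and decreases as p moves toward 0 or 1.

H(A) = H(0.64) = 0.9427 bits
H(B) = H(0.22) = 0.7602 bits

Distribution A (p=0.64) is closer to uniform (p=0.5), so it has higher entropy.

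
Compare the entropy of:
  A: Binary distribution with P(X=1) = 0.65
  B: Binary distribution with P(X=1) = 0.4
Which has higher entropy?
B

For binary distributions, entropy is maximized at p=0.5 and decreases as p moves toward 0 or 1.

H(A) = H(0.65) = 0.9341 bits
H(B) = H(0.4) = 0.9710 bits

Distribution B (p=0.4) is closer to uniform (p=0.5), so it has higher entropy.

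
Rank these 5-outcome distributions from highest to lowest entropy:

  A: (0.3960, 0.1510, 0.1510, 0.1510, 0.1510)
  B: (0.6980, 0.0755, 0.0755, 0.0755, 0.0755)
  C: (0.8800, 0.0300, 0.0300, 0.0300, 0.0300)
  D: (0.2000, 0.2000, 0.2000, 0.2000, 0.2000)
D > A > B > C

Key insight: Entropy is maximized by uniform distributions and minimized by concentrated distributions.

Entropies:
  H(A) = 2.1766 bits
  H(B) = 1.4877 bits
  H(C) = 0.7694 bits
  H(D) = 2.3219 bits

Ranking: D > A > B > C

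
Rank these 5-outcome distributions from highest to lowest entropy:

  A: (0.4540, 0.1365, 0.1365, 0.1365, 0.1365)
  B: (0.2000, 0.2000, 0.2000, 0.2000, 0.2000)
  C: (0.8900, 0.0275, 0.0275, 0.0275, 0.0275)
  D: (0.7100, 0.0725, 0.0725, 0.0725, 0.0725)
B > A > D > C

Key insight: Entropy is maximized by uniform distributions and minimized by concentrated distributions.

Entropies:
  H(A) = 2.0859 bits
  H(B) = 2.3219 bits
  H(C) = 0.7199 bits
  H(D) = 1.4487 bits

Ranking: B > A > D > C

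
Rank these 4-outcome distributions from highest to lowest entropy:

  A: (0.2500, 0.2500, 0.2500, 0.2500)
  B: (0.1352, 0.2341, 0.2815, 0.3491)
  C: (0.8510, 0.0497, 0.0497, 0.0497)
A > B > C

Key insight: Entropy is maximized by uniform distributions and minimized by concentrated distributions.

- Uniform distributions have maximum entropy log₂(4) = 2.0000 bits
- The more "peaked" or concentrated a distribution, the lower its entropy

Entropies:
  H(A) = 2.0000 bits
  H(B) = 1.9256 bits
  H(C) = 0.8435 bits

Ranking: A > B > C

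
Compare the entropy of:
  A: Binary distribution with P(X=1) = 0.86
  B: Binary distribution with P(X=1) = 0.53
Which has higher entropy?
B

For binary distributions, entropy is maximized at p=0.5 and decreases as p moves toward 0 or 1.

H(A) = H(0.86) = 0.5842 bits
H(B) = H(0.53) = 0.9974 bits

Distribution B (p=0.53) is closer to uniform (p=0.5), so it has higher entropy.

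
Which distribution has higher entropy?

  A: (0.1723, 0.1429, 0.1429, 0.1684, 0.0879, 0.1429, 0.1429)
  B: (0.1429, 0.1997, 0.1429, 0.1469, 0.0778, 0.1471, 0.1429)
A

Both distributions are close to uniform, making this a harder comparison.

H(A) = 2.7825 bits
H(B) = 2.7670 bits

The distribution closer to uniform has higher entropy.
Answer: A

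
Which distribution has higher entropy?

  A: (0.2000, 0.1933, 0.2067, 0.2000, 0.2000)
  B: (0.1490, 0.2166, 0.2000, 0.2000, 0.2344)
A

Both distributions are close to uniform, making this a harder comparison.

H(A) = 2.3216 bits
H(B) = 2.3066 bits

The distribution closer to uniform has higher entropy.
Answer: A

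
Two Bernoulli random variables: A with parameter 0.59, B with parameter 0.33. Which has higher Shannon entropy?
A

For binary distributions, entropy is maximized at p=0.5 and decreases as p moves toward 0 or 1.

H(A) = H(0.59) = 0.9765 bits
H(B) = H(0.33) = 0.9149 bits

Distribution A (p=0.59) is closer to uniform (p=0.5), so it has higher entropy.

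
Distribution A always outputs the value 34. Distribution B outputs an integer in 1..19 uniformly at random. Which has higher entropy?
B

A is deterministic, so H(A) = 0. B is uniform over 19 outcomes, so H(B) = log₂(19) = 4.248 bits. Any distribution with genuine randomness has higher entropy than a deterministic one.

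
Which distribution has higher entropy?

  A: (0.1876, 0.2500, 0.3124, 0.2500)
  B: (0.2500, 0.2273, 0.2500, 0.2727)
B

Both distributions are close to uniform, making this a harder comparison.

H(A) = 1.9773 bits
H(B) = 1.9970 bits

The distribution closer to uniform has higher entropy.
Answer: B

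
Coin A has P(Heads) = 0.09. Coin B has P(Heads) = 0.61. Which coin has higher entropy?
B

For binary distributions, entropy is maximized at p=0.5 and decreases as p moves toward 0 or 1.

H(A) = H(0.09) = 0.4365 bits
H(B) = H(0.61) = 0.9648 bits

Distribution B (p=0.61) is closer to uniform (p=0.5), so it has higher entropy.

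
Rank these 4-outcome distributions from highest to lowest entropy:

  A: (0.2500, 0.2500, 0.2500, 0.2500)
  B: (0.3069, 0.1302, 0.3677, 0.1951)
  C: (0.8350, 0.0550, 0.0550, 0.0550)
A > B > C

Key insight: Entropy is maximized by uniform distributions and minimized by concentrated distributions.

- Uniform distributions have maximum entropy log₂(4) = 2.0000 bits
- The more "peaked" or concentrated a distribution, the lower its entropy

Entropies:
  H(A) = 2.0000 bits
  H(B) = 1.8968 bits
  H(C) = 0.9077 bits

Ranking: A > B > C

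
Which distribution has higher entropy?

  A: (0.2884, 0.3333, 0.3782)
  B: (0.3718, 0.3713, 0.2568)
A

Both distributions are close to uniform, making this a harder comparison.

H(A) = 1.5762 bits
H(B) = 1.5651 bits

The distribution closer to uniform has higher entropy.
Answer: A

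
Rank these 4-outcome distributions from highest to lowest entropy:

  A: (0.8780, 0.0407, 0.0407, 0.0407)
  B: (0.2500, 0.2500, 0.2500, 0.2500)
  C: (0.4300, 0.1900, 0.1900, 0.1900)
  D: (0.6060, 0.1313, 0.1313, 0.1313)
B > C > D > A

Key insight: Entropy is maximized by uniform distributions and minimized by concentrated distributions.

Entropies:
  H(A) = 0.7284 bits
  H(B) = 2.0000 bits
  H(C) = 1.8892 bits
  H(D) = 1.5918 bits

Ranking: B > C > D > A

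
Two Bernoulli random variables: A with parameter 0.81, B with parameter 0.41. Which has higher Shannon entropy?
B

For binary distributions, entropy is maximized at p=0.5 and decreases as p moves toward 0 or 1.

H(A) = H(0.81) = 0.7015 bits
H(B) = H(0.41) = 0.9765 bits

Distribution B (p=0.41) is closer to uniform (p=0.5), so it has higher entropy.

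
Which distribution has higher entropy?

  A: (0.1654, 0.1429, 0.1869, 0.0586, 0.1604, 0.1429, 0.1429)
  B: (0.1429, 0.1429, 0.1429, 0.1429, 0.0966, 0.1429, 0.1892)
B

Both distributions are close to uniform, making this a harder comparison.

H(A) = 2.7483 bits
H(B) = 2.7853 bits

The distribution closer to uniform has higher entropy.
Answer: B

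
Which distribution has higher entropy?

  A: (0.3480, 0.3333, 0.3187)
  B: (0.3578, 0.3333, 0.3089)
A

Both distributions are close to uniform, making this a harder comparison.

H(A) = 1.5840 bits
H(B) = 1.5824 bits

The distribution closer to uniform has higher entropy.
Answer: A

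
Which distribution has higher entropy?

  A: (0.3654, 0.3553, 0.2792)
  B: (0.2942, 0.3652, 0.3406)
B

Both distributions are close to uniform, making this a harder comparison.

H(A) = 1.5751 bits
H(B) = 1.5793 bits

The distribution closer to uniform has higher entropy.
Answer: B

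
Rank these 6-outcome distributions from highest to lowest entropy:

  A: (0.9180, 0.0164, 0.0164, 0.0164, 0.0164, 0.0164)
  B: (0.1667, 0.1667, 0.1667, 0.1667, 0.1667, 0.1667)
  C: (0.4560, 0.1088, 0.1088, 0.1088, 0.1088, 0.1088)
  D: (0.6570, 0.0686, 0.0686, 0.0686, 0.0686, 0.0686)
B > C > D > A

Key insight: Entropy is maximized by uniform distributions and minimized by concentrated distributions.

Entropies:
  H(A) = 0.5996 bits
  H(B) = 2.5850 bits
  H(C) = 2.2575 bits
  H(D) = 1.7241 bits

Ranking: B > C > D > A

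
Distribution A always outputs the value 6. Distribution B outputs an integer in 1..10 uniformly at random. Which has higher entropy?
B

A is deterministic, so H(A) = 0. B is uniform over 10 outcomes, so H(B) = log₂(10) = 3.322 bits. Any distribution with genuine randomness has higher entropy than a deterministic one.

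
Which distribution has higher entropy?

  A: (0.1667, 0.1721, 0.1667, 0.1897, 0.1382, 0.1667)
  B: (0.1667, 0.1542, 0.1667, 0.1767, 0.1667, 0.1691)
B

Both distributions are close to uniform, making this a harder comparison.

H(A) = 2.5789 bits
H(B) = 2.5838 bits

The distribution closer to uniform has higher entropy.
Answer: B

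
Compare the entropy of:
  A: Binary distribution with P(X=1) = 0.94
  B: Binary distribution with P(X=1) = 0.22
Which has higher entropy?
B

For binary distributions, entropy is maximized at p=0.5 and decreases as p moves toward 0 or 1.

H(A) = H(0.94) = 0.3274 bits
H(B) = H(0.22) = 0.7602 bits

Distribution B (p=0.22) is closer to uniform (p=0.5), so it has higher entropy.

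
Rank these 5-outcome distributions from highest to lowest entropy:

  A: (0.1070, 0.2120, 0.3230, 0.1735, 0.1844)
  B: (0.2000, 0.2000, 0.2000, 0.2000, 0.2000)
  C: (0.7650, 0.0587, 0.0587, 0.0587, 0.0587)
B > A > C

Key insight: Entropy is maximized by uniform distributions and minimized by concentrated distributions.

- Uniform distributions have maximum entropy log₂(5) = 2.3219 bits
- The more "peaked" or concentrated a distribution, the lower its entropy

Entropies:
  H(A) = 2.2344 bits
  H(B) = 2.3219 bits
  H(C) = 1.2566 bits

Ranking: B > A > C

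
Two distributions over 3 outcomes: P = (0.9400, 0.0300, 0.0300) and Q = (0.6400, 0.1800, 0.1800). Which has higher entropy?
Q

P is highly concentrated on one outcome (94%), making it nearly deterministic. Q spreads its mass more evenly (max 64%). The more spread-out distribution has higher entropy: H(P) ≈ 0.387 bits, H(Q) ≈ 1.303 bits.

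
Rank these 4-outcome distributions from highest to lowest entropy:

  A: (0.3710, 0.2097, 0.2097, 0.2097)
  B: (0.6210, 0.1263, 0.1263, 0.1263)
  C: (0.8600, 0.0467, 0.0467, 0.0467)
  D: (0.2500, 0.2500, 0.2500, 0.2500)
D > A > B > C

Key insight: Entropy is maximized by uniform distributions and minimized by concentrated distributions.

Entropies:
  H(A) = 1.9484 bits
  H(B) = 1.5580 bits
  H(C) = 0.8061 bits
  H(D) = 2.0000 bits

Ranking: D > A > B > C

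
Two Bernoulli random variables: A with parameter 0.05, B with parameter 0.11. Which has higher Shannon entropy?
B

For binary distributions, entropy is maximized at p=0.5 and decreases as p moves toward 0 or 1.

H(A) = H(0.05) = 0.2864 bits
H(B) = H(0.11) = 0.4999 bits

Distribution B (p=0.11) is closer to uniform (p=0.5), so it has higher entropy.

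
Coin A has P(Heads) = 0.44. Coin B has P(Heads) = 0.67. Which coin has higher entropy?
A

For binary distributions, entropy is maximized at p=0.5 and decreases as p moves toward 0 or 1.

H(A) = H(0.44) = 0.9896 bits
H(B) = H(0.67) = 0.9149 bits

Distribution A (p=0.44) is closer to uniform (p=0.5), so it has higher entropy.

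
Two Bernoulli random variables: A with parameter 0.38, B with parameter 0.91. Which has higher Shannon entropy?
A

For binary distributions, entropy is maximized at p=0.5 and decreases as p moves toward 0 or 1.

H(A) = H(0.38) = 0.9580 bits
H(B) = H(0.91) = 0.4365 bits

Distribution A (p=0.38) is closer to uniform (p=0.5), so it has higher entropy.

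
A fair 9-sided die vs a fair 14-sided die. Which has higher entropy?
14-sided die

Both are uniform distributions; for uniform over n outcomes, H = log₂(n). H(9-sided) = log₂(9) = 3.170 bits and H(14-sided) = log₂(14) = 3.807 bits. More outcomes in a uniform distribution means higher entropy.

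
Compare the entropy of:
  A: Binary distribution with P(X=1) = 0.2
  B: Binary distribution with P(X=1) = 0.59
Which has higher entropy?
B

For binary distributions, entropy is maximized at p=0.5 and decreases as p moves toward 0 or 1.

H(A) = H(0.2) = 0.7219 bits
H(B) = H(0.59) = 0.9765 bits

Distribution B (p=0.59) is closer to uniform (p=0.5), so it has higher entropy.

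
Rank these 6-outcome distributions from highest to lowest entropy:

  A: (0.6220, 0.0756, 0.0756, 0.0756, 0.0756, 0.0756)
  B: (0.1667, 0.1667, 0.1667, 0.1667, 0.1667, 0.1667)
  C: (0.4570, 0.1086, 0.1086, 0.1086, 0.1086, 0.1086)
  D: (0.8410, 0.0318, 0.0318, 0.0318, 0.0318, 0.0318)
B > C > A > D

Key insight: Entropy is maximized by uniform distributions and minimized by concentrated distributions.

Entropies:
  H(A) = 1.8343 bits
  H(B) = 2.5850 bits
  H(C) = 2.2555 bits
  H(D) = 1.0011 bits

Ranking: B > C > A > D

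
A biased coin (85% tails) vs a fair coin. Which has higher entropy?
Fair coin

The fair coin is uniform (p=0.5), maximizing binary entropy at 1 bit. The biased coin has H(0.85) ≈ 0.610 bits — its outcome is more predictable, so its entropy is lower.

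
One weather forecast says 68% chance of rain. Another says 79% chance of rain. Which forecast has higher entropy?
68% forecast

Treat each forecast as a Bernoulli distribution. Binary entropy is maximized at p=0.5 and falls off symmetrically toward 0 or 1. The 68% forecast is closer to 50%, so it is more uncertain. H(68%) ≈ 0.904 bits, H(79%) ≈ 0.741 bits.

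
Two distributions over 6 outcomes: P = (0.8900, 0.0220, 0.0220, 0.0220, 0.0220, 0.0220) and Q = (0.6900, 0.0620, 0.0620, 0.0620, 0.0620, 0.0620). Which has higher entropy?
Q

P is highly concentrated on one outcome (89%), making it nearly deterministic. Q spreads its mass more evenly (max 69%). The more spread-out distribution has higher entropy: H(P) ≈ 0.755 bits, H(Q) ≈ 1.613 bits.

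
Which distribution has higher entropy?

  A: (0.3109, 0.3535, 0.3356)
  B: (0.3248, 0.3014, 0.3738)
A

Both distributions are close to uniform, making this a harder comparison.

H(A) = 1.5830 bits
H(B) = 1.5791 bits

The distribution closer to uniform has higher entropy.
Answer: A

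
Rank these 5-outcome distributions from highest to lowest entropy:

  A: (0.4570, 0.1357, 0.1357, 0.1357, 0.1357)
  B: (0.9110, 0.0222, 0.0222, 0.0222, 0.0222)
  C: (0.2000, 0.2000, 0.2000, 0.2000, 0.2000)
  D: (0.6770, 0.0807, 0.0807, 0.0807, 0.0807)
C > A > D > B

Key insight: Entropy is maximized by uniform distributions and minimized by concentrated distributions.

Entropies:
  H(A) = 2.0807 bits
  H(B) = 0.6111 bits
  H(C) = 2.3219 bits
  H(D) = 1.5536 bits

Ranking: C > A > D > B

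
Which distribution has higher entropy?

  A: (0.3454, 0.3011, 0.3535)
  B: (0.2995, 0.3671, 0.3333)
A

Both distributions are close to uniform, making this a harder comparison.

H(A) = 1.5815 bits
H(B) = 1.5800 bits

The distribution closer to uniform has higher entropy.
Answer: A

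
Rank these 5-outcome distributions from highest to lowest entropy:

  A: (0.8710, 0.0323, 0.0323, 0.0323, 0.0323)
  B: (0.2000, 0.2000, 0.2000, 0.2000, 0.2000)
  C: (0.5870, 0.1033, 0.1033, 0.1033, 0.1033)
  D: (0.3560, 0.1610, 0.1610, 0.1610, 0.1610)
B > D > C > A

Key insight: Entropy is maximized by uniform distributions and minimized by concentrated distributions.

Entropies:
  H(A) = 0.8127 bits
  H(B) = 2.3219 bits
  H(C) = 1.8040 bits
  H(D) = 2.2273 bits

Ranking: B > D > C > A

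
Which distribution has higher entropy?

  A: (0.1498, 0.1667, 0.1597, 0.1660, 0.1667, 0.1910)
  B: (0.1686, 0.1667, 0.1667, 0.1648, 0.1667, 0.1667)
B

Both distributions are close to uniform, making this a harder comparison.

H(A) = 2.5810 bits
H(B) = 2.5849 bits

The distribution closer to uniform has higher entropy.
Answer: B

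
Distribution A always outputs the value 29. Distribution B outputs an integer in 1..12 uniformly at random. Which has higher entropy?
B

A is deterministic, so H(A) = 0. B is uniform over 12 outcomes, so H(B) = log₂(12) = 3.585 bits. Any distribution with genuine randomness has higher entropy than a deterministic one.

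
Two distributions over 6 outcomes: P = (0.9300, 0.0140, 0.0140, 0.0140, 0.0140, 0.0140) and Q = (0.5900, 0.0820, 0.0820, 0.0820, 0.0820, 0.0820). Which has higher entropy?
Q

P is highly concentrated on one outcome (93%), making it nearly deterministic. Q spreads its mass more evenly (max 59%). The more spread-out distribution has higher entropy: H(P) ≈ 0.528 bits, H(Q) ≈ 1.928 bits.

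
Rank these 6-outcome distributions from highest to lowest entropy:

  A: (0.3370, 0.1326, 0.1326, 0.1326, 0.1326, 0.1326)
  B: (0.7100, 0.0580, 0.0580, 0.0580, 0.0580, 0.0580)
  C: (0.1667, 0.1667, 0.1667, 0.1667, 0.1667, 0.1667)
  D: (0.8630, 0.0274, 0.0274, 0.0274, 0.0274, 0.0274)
C > A > B > D

Key insight: Entropy is maximized by uniform distributions and minimized by concentrated distributions.

Entropies:
  H(A) = 2.4614 bits
  H(B) = 1.5421 bits
  H(C) = 2.5850 bits
  H(D) = 0.8944 bits

Ranking: C > A > B > D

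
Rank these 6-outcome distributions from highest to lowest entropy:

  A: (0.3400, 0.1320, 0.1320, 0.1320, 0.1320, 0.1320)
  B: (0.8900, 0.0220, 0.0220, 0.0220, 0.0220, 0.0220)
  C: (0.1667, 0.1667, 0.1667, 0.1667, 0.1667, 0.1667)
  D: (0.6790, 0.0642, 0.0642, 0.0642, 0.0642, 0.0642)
C > A > D > B

Key insight: Entropy is maximized by uniform distributions and minimized by concentrated distributions.

Entropies:
  H(A) = 2.4573 bits
  H(B) = 0.7553 bits
  H(C) = 2.5850 bits
  H(D) = 1.6508 bits

Ranking: C > A > D > B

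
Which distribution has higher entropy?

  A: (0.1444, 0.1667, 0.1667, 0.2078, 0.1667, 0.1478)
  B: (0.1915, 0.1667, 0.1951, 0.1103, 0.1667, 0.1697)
A

Both distributions are close to uniform, making this a harder comparison.

H(A) = 2.5743 bits
H(B) = 2.5634 bits

The distribution closer to uniform has higher entropy.
Answer: A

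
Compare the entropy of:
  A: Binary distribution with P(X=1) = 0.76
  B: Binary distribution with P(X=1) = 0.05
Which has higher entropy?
A

For binary distributions, entropy is maximized at p=0.5 and decreases as p moves toward 0 or 1.

H(A) = H(0.76) = 0.7950 bits
H(B) = H(0.05) = 0.2864 bits

Distribution A (p=0.76) is closer to uniform (p=0.5), so it has higher entropy.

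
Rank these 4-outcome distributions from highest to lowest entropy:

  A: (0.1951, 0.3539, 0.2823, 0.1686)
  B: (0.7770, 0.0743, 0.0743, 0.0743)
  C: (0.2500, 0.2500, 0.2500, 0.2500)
C > A > B

Key insight: Entropy is maximized by uniform distributions and minimized by concentrated distributions.

- Uniform distributions have maximum entropy log₂(4) = 2.0000 bits
- The more "peaked" or concentrated a distribution, the lower its entropy

Entropies:
  H(A) = 1.9386 bits
  H(B) = 1.1191 bits
  H(C) = 2.0000 bits

Ranking: C > A > B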